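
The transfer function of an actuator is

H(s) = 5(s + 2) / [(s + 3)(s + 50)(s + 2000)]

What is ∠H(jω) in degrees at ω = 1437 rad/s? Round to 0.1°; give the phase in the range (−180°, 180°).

-123.7°

At s = jω = j1437:
zero (s+2): 2 + j1437 → |·| = √(2²+1437²) = √2064973 ≈ 1437, ∠ = arctan(1437/2) ≈ 89.92°
pole (s+3): 3 + j1437 → |·| = √(3²+1437²) = √2064978 ≈ 1437, ∠ = arctan(1437/3) ≈ 89.88°
pole (s+50): 50 + j1437 → |·| = √(50²+1437²) = √2067469 ≈ 1437.9, ∠ = arctan(1437/50) ≈ 88.01°
pole (s+2000): 2000 + j1437 → |·| = √(2000²+1437²) = √6064969 ≈ 2462.7, ∠ = arctan(1437/2000) ≈ 35.70°
∠H = 89.92° − 213.59° = -123.67°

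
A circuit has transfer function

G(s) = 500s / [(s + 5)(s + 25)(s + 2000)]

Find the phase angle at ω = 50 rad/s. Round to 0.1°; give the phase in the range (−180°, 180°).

-59.2°

At s = jω = j50:
zero at origin: s = j50 → |·| = 50, ∠ = 90.00°
pole (s+5): 5 + j50 → |·| = √(5²+50²) = √2525 ≈ 50.249, ∠ = arctan(50/5) ≈ 84.29°
pole (s+25): 25 + j50 → |·| = √(25²+50²) = √3125 ≈ 55.902, ∠ = arctan(50/25) ≈ 63.43°
pole (s+2000): 2000 + j50 → |·| = √(2000²+50²) = √4002500 ≈ 2000.6, ∠ = arctan(50/2000) ≈ 1.43°
∠G = 90.00° − 149.15° = -59.15°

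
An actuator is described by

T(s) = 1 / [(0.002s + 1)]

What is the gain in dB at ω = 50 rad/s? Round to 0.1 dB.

-0.0 dB

At ω = 50 rad/s:
pole (1 + j50·0.002) = 1 + j0.1 → |·| ≈ 1.005, ∠ ≈ 5.71°
|T| = 1 · 1 / (1.005) ≈ 0.99502
Gain = 20 log₁₀(0.99502) ≈ -0.04 dB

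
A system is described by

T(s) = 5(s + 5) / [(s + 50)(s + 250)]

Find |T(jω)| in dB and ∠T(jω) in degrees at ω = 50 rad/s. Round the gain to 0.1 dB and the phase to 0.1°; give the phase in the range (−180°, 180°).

At s = jω = j50:
zero (s+5): 5 + j50 → |·| = √(5²+50²) = √2525 ≈ 50.249, ∠ = arctan(50/5) ≈ 84.29°
pole (s+50): 50 + j50 → |·| = √(50²+50²) = √5000 ≈ 70.711, ∠ = arctan(50/50) ≈ 45.00°
pole (s+250): 250 + j50 → |·| = √(250²+50²) = √65000 ≈ 254.95, ∠ = arctan(50/250) ≈ 11.31°
|T| = 5 · 50.249 / 18028 ≈ 0.013936
Gain = 20 log₁₀(0.013936) ≈ -37.12 dB
∠T = 84.29° − 56.31° = 27.98°

-37.1 dB, 28.0°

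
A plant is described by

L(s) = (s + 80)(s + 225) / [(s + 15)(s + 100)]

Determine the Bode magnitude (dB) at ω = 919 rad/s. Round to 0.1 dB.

0.2 dB

At s = jω = j919:
zero (s+80): 80 + j919 → |·| = √(80²+919²) = √850961 ≈ 922.48, ∠ = arctan(919/80) ≈ 85.02°
zero (s+225): 225 + j919 → |·| = √(225²+919²) = √895186 ≈ 946.14, ∠ = arctan(919/225) ≈ 76.24°
pole (s+15): 15 + j919 → |·| = √(15²+919²) = √844786 ≈ 919.12, ∠ = arctan(919/15) ≈ 89.06°
pole (s+100): 100 + j919 → |·| = √(100²+919²) = √854561 ≈ 924.42, ∠ = arctan(919/100) ≈ 83.79°
|L| = 1 · 8.728e+05 / 8.4965e+05 ≈ 1.0272
Gain = 20 log₁₀(1.0272) ≈ 0.23 dB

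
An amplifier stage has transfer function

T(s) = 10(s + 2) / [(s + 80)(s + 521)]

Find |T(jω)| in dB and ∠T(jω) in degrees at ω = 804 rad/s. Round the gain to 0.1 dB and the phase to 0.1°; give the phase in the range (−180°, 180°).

At s = jω = j804:
zero (s+2): 2 + j804 → |·| = √(2²+804²) = √646420 ≈ 804, ∠ = arctan(804/2) ≈ 89.86°
pole (s+80): 80 + j804 → |·| = √(80²+804²) = √652816 ≈ 807.97, ∠ = arctan(804/80) ≈ 84.32°
pole (s+521): 521 + j804 → |·| = √(521²+804²) = √917857 ≈ 958.05, ∠ = arctan(804/521) ≈ 57.06°
|T| = 10 · 804 / 7.7408e+05 ≈ 0.010387
Gain = 20 log₁₀(0.010387) ≈ -39.67 dB
∠T = 89.86° − 141.38° = -51.52°

-39.7 dB, -51.5°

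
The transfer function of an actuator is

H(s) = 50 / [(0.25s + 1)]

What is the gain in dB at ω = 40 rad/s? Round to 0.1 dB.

At ω = 40 rad/s:
pole (1 + j40·0.25) = 1 + j10 → |·| ≈ 10.05, ∠ ≈ 84.29°
|H| = 50 · 1 / (10.05) ≈ 4.9751
Gain = 20 log₁₀(4.9751) ≈ 13.94 dB

13.9 dB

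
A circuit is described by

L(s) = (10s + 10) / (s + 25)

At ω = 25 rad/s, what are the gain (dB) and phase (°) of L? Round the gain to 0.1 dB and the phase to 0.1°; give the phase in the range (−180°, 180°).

17.0 dB, 42.7°

Substitute s = j25:
Numerator: 10(j25) + 10 = 10 + j250
Denominator: (j25) + 25 = 25 + j25
|N| = √(10² + 250²) ≈ 250.2, ∠N ≈ 87.71°
|D| = √(25² + 25²) ≈ 35.355, ∠D ≈ 45.00°
|L| = 250.2 / 35.355 ≈ 7.0768
Gain = 20 log₁₀(7.0768) ≈ 17.00 dB
∠L = 87.71° − 45.00° = 42.71°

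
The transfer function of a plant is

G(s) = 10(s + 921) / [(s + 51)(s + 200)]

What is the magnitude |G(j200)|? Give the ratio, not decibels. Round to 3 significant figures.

At s = jω = j200:
zero (s+921): 921 + j200 → |·| = √(921²+200²) = √888241 ≈ 942.47, ∠ = arctan(200/921) ≈ 12.25°
pole (s+51): 51 + j200 → |·| = √(51²+200²) = √42601 ≈ 206.4, ∠ = arctan(200/51) ≈ 75.69°
pole (s+200): 200 + j200 → |·| = √(200²+200²) = √80000 ≈ 282.84, ∠ = arctan(200/200) ≈ 45.00°
|G| = 10 · 942.47 / 58378 ≈ 0.16144

0.161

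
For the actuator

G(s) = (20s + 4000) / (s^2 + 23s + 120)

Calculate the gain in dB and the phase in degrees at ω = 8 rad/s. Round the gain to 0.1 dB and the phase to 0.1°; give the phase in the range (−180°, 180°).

26.4 dB, -70.8°

Substitute s = j8:
Numerator: 20(j8) + 4000 = 4000 + j160
Denominator: (j8)^2 + 23(j8) + 120 = 56 + j184
|N| = √(4000² + 160²) ≈ 4003.2, ∠N ≈ 2.29°
|D| = √(56² + 184²) ≈ 192.33, ∠D ≈ 73.07°
|G| = 4003.2 / 192.33 ≈ 20.814
Gain = 20 log₁₀(20.814) ≈ 26.37 dB
∠G = 2.29° − 73.07° = -70.78°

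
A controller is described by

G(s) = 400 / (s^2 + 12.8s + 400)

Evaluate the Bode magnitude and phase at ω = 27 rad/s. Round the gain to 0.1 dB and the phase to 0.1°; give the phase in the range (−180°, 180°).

-1.5 dB, -133.6°

At s = jω = j27:
quadratic: (j27)² + 12.8·j27 + 400 = -329 + j345.6 → |·| ≈ 477.16, ∠ ≈ 133.59°
|G| = 400 / 477.16 ≈ 0.83829
Gain = 20 log₁₀(0.83829) ≈ -1.53 dB
∠G = 0.00° − 133.59° = -133.59°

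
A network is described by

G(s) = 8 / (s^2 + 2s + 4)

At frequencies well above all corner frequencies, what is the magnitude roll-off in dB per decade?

Each pole contributes −20 dB/decade at high frequency; each zero contributes +20 dB/decade.
Net: 0 zero(s) − 2 pole(s) → -40 dB/decade.

-40 dB/decade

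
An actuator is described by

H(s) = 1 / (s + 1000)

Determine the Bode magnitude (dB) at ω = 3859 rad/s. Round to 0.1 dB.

At s = jω = j3859:
pole (s+1000): 1000 + j3859 → |·| = √(1000²+3859²) = √15891881 ≈ 3986.5, ∠ = arctan(3859/1000) ≈ 75.47°
|H| = 1 / 3986.5 ≈ 0.00025085
Gain = 20 log₁₀(0.00025085) ≈ -72.01 dB

-72.0 dB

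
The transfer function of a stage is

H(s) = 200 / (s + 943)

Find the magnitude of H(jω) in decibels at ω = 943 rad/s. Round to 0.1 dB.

At s = jω = j943:
pole (s+943): 943 + j943 → |·| = √(943²+943²) = √1778498 ≈ 1333.6, ∠ = arctan(943/943) ≈ 45.00°
|H| = 200 / 1333.6 ≈ 0.14997
Gain = 20 log₁₀(0.14997) ≈ -16.48 dB

-16.5 dB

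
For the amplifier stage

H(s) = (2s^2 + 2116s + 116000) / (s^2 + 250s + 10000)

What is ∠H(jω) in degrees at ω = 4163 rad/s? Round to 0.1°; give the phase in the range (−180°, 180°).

Substitute s = j4163:
Numerator: 2(j4163)^2 + 2116(j4163) + 116000 = -34545138 + j8808908
Denominator: (j4163)^2 + 250(j4163) + 10000 = -17320569 + j1040750
|N| = √(34545138² + 8808908²) ≈ 3.5651e+07, ∠N ≈ 165.69°
|D| = √(17320569² + 1040750²) ≈ 1.7352e+07, ∠D ≈ 176.56°
∠H = 165.69° − 176.56° = -10.87°

-10.9°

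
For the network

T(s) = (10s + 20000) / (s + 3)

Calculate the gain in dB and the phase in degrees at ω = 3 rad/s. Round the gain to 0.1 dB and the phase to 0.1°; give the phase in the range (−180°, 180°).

73.5 dB, -44.9°

Substitute s = j3:
Numerator: 10(j3) + 20000 = 20000 + j30
Denominator: (j3) + 3 = 3 + j3
|N| = √(20000² + 30²) ≈ 20000, ∠N ≈ 0.09°
|D| = √(3² + 3²) ≈ 4.2426, ∠D ≈ 45.00°
|T| = 20000 / 4.2426 ≈ 4714.1
Gain = 20 log₁₀(4714.1) ≈ 73.47 dB
∠T = 0.09° − 45.00° = -44.91°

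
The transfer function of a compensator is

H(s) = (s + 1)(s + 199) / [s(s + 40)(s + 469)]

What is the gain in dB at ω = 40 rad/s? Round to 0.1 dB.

-42.4 dB

At s = jω = j40:
zero (s+1): 1 + j40 → |·| = √(1²+40²) = √1601 ≈ 40.012, ∠ = arctan(40/1) ≈ 88.57°
zero (s+199): 199 + j40 → |·| = √(199²+40²) = √41201 ≈ 202.98, ∠ = arctan(40/199) ≈ 11.37°
pole (s+40): 40 + j40 → |·| = √(40²+40²) = √3200 ≈ 56.569, ∠ = arctan(40/40) ≈ 45.00°
pole (s+469): 469 + j40 → |·| = √(469²+40²) = √221561 ≈ 470.7, ∠ = arctan(40/469) ≈ 4.87°
pole at origin: |s| = 40, ∠ = 90.00° (in denominator)
|H| = 1 · 8121.6 / 1.0651e+06 ≈ 0.0076252
Gain = 20 log₁₀(0.0076252) ≈ -42.35 dB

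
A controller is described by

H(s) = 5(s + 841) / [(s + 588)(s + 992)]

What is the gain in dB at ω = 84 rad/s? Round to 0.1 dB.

At s = jω = j84:
zero (s+841): 841 + j84 → |·| = √(841²+84²) = √714337 ≈ 845.18, ∠ = arctan(84/841) ≈ 5.70°
pole (s+588): 588 + j84 → |·| = √(588²+84²) = √352800 ≈ 593.97, ∠ = arctan(84/588) ≈ 8.13°
pole (s+992): 992 + j84 → |·| = √(992²+84²) = √991120 ≈ 995.55, ∠ = arctan(84/992) ≈ 4.84°
|H| = 5 · 845.18 / 5.9133e+05 ≈ 0.0071464
Gain = 20 log₁₀(0.0071464) ≈ -42.92 dB

-42.9 dB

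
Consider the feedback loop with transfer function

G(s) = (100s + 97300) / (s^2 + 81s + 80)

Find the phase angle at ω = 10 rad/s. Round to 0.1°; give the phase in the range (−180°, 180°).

Substitute s = j10:
Numerator: 100(j10) + 97300 = 97300 + j1000
Denominator: (j10)^2 + 81(j10) + 80 = -20 + j810
|N| = √(97300² + 1000²) ≈ 97305, ∠N ≈ 0.59°
|D| = √(20² + 810²) ≈ 810.25, ∠D ≈ 91.41°
∠G = 0.59° − 91.41° = -90.82°

-90.8°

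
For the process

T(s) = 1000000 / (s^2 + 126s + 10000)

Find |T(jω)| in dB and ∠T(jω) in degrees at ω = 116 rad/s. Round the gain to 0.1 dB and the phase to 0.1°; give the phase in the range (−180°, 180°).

36.5 dB, -103.3°

At s = jω = j116:
quadratic: (j116)² + 126·j116 + 10000 = -3456 + j14616 → |·| ≈ 15019, ∠ ≈ 103.30°
|T| = 1000000 / 15019 ≈ 66.582
Gain = 20 log₁₀(66.582) ≈ 36.47 dB
∠T = 0.00° − 103.30° = -103.30°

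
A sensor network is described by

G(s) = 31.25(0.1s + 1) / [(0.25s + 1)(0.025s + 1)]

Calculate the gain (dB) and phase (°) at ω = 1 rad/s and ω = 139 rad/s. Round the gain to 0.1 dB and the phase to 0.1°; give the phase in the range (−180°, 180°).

ω = 1: 29.7 dB, -9.8°; ω = 139: 10.8 dB, -76.4°

At ω = 1 rad/s:
zero (1 + j1·0.1) = 1 + j0.1 → |·| ≈ 1.005, ∠ ≈ 5.71°
pole (1 + j1·0.25) = 1 + j0.25 → |·| ≈ 1.0308, ∠ ≈ 14.04°
pole (1 + j1·0.025) = 1 + j0.025 → |·| ≈ 1.0003, ∠ ≈ 1.43°
|G| = 31.25 · 1.005 / (1.0308 · 1.0003) ≈ 30.459
Gain = 20 log₁₀(30.459) ≈ 29.67 dB
∠G = (5.71°) − (14.04° + 1.43°) = -9.76°

At ω = 139 rad/s:
zero (1 + j139·0.1) = 1 + j13.9 → |·| ≈ 13.936, ∠ ≈ 85.89°
pole (1 + j139·0.25) = 1 + j34.75 → |·| ≈ 34.764, ∠ ≈ 88.35°
pole (1 + j139·0.025) = 1 + j3.475 → |·| ≈ 3.616, ∠ ≈ 73.95°
|G| = 31.25 · 13.936 / (34.764 · 3.616) ≈ 3.4644
Gain = 20 log₁₀(3.4644) ≈ 10.79 dB
∠G = (85.89°) − (88.35° + 73.95°) = -76.41°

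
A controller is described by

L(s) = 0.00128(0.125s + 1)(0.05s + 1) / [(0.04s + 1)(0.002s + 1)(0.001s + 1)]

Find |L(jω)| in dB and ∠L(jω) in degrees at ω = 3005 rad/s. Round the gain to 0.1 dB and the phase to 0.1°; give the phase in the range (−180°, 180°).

At ω = 3005 rad/s:
zero (1 + j3005·0.125) = 1 + j375.625 → |·| ≈ 375.63, ∠ ≈ 89.85°
zero (1 + j3005·0.05) = 1 + j150.25 → |·| ≈ 150.25, ∠ ≈ 89.62°
pole (1 + j3005·0.04) = 1 + j120.2 → |·| ≈ 120.2, ∠ ≈ 89.52°
pole (1 + j3005·0.002) = 1 + j6.01 → |·| ≈ 6.0926, ∠ ≈ 80.55°
pole (1 + j3005·0.001) = 1 + j3.005 → |·| ≈ 3.167, ∠ ≈ 71.59°
|L| = 0.00128 · 375.63 · 150.25 / (120.2 · 6.0926 · 3.167) ≈ 0.031148
Gain = 20 log₁₀(0.031148) ≈ -30.13 dB
∠L = (89.85° + 89.62°) − (89.52° + 80.55° + 71.59°) = -62.19°

-30.1 dB, -62.2°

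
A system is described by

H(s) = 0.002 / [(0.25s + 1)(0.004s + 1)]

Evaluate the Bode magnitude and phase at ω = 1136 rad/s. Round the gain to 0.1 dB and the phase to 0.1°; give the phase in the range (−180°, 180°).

At ω = 1136 rad/s:
pole (1 + j1136·0.25) = 1 + j284 → |·| ≈ 284, ∠ ≈ 89.80°
pole (1 + j1136·0.004) = 1 + j4.544 → |·| ≈ 4.6527, ∠ ≈ 77.59°
|H| = 0.002 · 1 / (284 · 4.6527) ≈ 1.5136e-06
Gain = 20 log₁₀(1.5136e-06) ≈ -116.40 dB
∠H = (0°) − (89.80° + 77.59°) = -167.39°

-116.4 dB, -167.4°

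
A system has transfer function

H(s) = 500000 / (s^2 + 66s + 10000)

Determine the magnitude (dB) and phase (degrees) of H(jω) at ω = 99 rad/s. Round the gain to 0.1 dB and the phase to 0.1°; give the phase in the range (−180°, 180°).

At s = jω = j99:
quadratic: (j99)² + 66·j99 + 10000 = 199 + j6534 → |·| ≈ 6537, ∠ ≈ 88.26°
|H| = 500000 / 6537 ≈ 76.488
Gain = 20 log₁₀(76.488) ≈ 37.67 dB
∠H = 0.00° − 88.26° = -88.26°

37.7 dB, -88.3°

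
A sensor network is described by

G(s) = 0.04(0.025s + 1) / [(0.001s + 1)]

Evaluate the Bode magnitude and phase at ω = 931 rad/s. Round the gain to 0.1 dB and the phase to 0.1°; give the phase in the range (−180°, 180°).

At ω = 931 rad/s:
zero (1 + j931·0.025) = 1 + j23.275 → |·| ≈ 23.296, ∠ ≈ 87.54°
pole (1 + j931·0.001) = 1 + j0.931 → |·| ≈ 1.3663, ∠ ≈ 42.95°
|G| = 0.04 · 23.296 / (1.3663) ≈ 0.68202
Gain = 20 log₁₀(0.68202) ≈ -3.32 dB
∠G = (87.54°) − (42.95°) = 44.59°

-3.3 dB, 44.6°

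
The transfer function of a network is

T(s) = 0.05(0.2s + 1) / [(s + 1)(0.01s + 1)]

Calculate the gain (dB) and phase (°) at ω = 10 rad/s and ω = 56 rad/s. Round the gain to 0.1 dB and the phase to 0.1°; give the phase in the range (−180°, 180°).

ω = 10: -39.1 dB, -26.6°; ω = 56: -41.2 dB, -33.3°

At ω = 10 rad/s:
zero (1 + j10·0.2) = 1 + j2 → |·| ≈ 2.2361, ∠ ≈ 63.43°
pole (1 + j10·1) = 1 + j10 → |·| ≈ 10.05, ∠ ≈ 84.29°
pole (1 + j10·0.01) = 1 + j0.1 → |·| ≈ 1.005, ∠ ≈ 5.71°
|T| = 0.05 · 2.2361 / (10.05 · 1.005) ≈ 0.01107
Gain = 20 log₁₀(0.01107) ≈ -39.12 dB
∠T = (63.43°) − (84.29° + 5.71°) = -26.57°

At ω = 56 rad/s:
zero (1 + j56·0.2) = 1 + j11.2 → |·| ≈ 11.245, ∠ ≈ 84.90°
pole (1 + j56·1) = 1 + j56 → |·| ≈ 56.009, ∠ ≈ 88.98°
pole (1 + j56·0.01) = 1 + j0.56 → |·| ≈ 1.1461, ∠ ≈ 29.25°
|T| = 0.05 · 11.245 / (56.009 · 1.1461) ≈ 0.0087589
Gain = 20 log₁₀(0.0087589) ≈ -41.15 dB
∠T = (84.90°) − (88.98° + 29.25°) = -33.33°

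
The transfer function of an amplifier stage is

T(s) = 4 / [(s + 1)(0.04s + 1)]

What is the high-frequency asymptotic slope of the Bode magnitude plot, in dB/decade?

Each pole contributes −20 dB/decade at high frequency; each zero contributes +20 dB/decade.
Net: 0 zero(s) − 2 pole(s) → -40 dB/decade.

-40 dB/decade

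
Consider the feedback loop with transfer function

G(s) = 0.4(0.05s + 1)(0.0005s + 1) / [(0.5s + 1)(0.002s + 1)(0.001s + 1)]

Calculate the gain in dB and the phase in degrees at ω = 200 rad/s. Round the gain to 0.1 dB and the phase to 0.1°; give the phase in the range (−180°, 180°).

At ω = 200 rad/s:
zero (1 + j200·0.05) = 1 + j10 → |·| ≈ 10.05, ∠ ≈ 84.29°
zero (1 + j200·0.0005) = 1 + j0.1 → |·| ≈ 1.005, ∠ ≈ 5.71°
pole (1 + j200·0.5) = 1 + j100 → |·| ≈ 100, ∠ ≈ 89.43°
pole (1 + j200·0.002) = 1 + j0.4 → |·| ≈ 1.077, ∠ ≈ 21.80°
pole (1 + j200·0.001) = 1 + j0.2 → |·| ≈ 1.0198, ∠ ≈ 11.31°
|G| = 0.4 · 10.05 · 1.005 / (100 · 1.077 · 1.0198) ≈ 0.036784
Gain = 20 log₁₀(0.036784) ≈ -28.69 dB
∠G = (84.29° + 5.71°) − (89.43° + 21.80° + 11.31°) = -32.54°

-28.7 dB, -32.5°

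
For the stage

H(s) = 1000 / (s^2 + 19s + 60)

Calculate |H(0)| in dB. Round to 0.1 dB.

24.4 dB

H(0) = 1000 / 60 ≈ 16.667
20 log₁₀(16.667) ≈ 24.44 dB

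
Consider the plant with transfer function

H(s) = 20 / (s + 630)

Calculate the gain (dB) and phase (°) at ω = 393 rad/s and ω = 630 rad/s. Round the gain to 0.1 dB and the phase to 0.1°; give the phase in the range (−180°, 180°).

At s = jω = j393:
pole (s+630): 630 + j393 → |·| = √(630²+393²) = √551349 ≈ 742.53, ∠ = arctan(393/630) ≈ 31.96°
|H| = 20 / 742.53 ≈ 0.026935
Gain = 20 log₁₀(0.026935) ≈ -31.39 dB
∠H = 0.00° − 31.96° = -31.96°

At s = jω = j630:
pole (s+630): 630 + j630 → |·| = √(630²+630²) = √793800 ≈ 890.95, ∠ = arctan(630/630) ≈ 45.00°
|H| = 20 / 890.95 ≈ 0.022448
Gain = 20 log₁₀(0.022448) ≈ -32.98 dB
∠H = 0.00° − 45.00° = -45.00°

ω = 393: -31.4 dB, -32.0°; ω = 630: -33.0 dB, -45.0°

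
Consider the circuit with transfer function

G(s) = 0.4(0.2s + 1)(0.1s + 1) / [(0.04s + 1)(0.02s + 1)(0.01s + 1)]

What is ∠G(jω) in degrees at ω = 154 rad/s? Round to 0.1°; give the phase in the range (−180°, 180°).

At ω = 154 rad/s:
zero (1 + j154·0.2) = 1 + j30.8 → |·| ≈ 30.816, ∠ ≈ 88.14°
zero (1 + j154·0.1) = 1 + j15.4 → |·| ≈ 15.432, ∠ ≈ 86.28°
pole (1 + j154·0.04) = 1 + j6.16 → |·| ≈ 6.2406, ∠ ≈ 80.78°
pole (1 + j154·0.02) = 1 + j3.08 → |·| ≈ 3.2383, ∠ ≈ 72.01°
pole (1 + j154·0.01) = 1 + j1.54 → |·| ≈ 1.8362, ∠ ≈ 57.00°
∠G = (88.14° + 86.28°) − (80.78° + 72.01° + 57.00°) = -35.37°

-35.4°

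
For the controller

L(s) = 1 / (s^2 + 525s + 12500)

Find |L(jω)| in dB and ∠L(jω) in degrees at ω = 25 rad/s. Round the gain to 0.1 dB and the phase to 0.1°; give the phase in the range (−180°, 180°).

-85.0 dB, -47.9°

Substitute s = j25:
Numerator: 1 = 1 + j0
Denominator: (j25)^2 + 525(j25) + 12500 = 11875 + j13125
|N| = √(1² + 0²) ≈ 1, ∠N ≈ 0.00°
|D| = √(11875² + 13125²) ≈ 17700, ∠D ≈ 47.86°
|L| = 1 / 17700 ≈ 5.6497e-05
Gain = 20 log₁₀(5.6497e-05) ≈ -84.96 dB
∠L = 0.00° − 47.86° = -47.86°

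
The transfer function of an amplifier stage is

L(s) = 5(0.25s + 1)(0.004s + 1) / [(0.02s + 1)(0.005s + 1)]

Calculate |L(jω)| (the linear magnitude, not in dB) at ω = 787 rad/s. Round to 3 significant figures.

At ω = 787 rad/s:
zero (1 + j787·0.25) = 1 + j196.75 → |·| ≈ 196.75, ∠ ≈ 89.71°
zero (1 + j787·0.004) = 1 + j3.148 → |·| ≈ 3.303, ∠ ≈ 72.38°
pole (1 + j787·0.02) = 1 + j15.74 → |·| ≈ 15.772, ∠ ≈ 86.36°
pole (1 + j787·0.005) = 1 + j3.935 → |·| ≈ 4.0601, ∠ ≈ 75.74°
|L| = 5 · 196.75 · 3.303 / (15.772 · 4.0601) ≈ 50.742

50.7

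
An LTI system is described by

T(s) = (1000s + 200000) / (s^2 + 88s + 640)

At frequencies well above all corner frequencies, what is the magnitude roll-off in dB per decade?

-20 dB/decade

Each pole contributes −20 dB/decade at high frequency; each zero contributes +20 dB/decade.
Net: 1 zero(s) − 2 pole(s) → -20 dB/decade.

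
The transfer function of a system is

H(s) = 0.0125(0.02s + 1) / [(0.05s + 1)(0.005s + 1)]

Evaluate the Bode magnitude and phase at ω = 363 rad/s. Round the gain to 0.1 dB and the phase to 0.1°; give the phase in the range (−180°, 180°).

At ω = 363 rad/s:
zero (1 + j363·0.02) = 1 + j7.26 → |·| ≈ 7.3285, ∠ ≈ 82.16°
pole (1 + j363·0.05) = 1 + j18.15 → |·| ≈ 18.178, ∠ ≈ 86.85°
pole (1 + j363·0.005) = 1 + j1.815 → |·| ≈ 2.0723, ∠ ≈ 61.15°
|H| = 0.0125 · 7.3285 / (18.178 · 2.0723) ≈ 0.0024318
Gain = 20 log₁₀(0.0024318) ≈ -52.28 dB
∠H = (82.16°) − (86.85° + 61.15°) = -65.84°

-52.3 dB, -65.8°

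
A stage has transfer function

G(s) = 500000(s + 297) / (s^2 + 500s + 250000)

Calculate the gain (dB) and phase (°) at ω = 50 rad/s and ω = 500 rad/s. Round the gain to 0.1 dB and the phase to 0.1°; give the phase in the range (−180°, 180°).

ω = 50: 55.6 dB, 3.8°; ω = 500: 61.3 dB, -30.7°

At s = jω = j50:
zero (s+297): 297 + j50 → |·| = √(297²+50²) = √90709 ≈ 301.18, ∠ = arctan(50/297) ≈ 9.56°
quadratic: (j50)² + 500·j50 + 250000 = 247500 + j25000 → |·| ≈ 2.4876e+05, ∠ ≈ 5.77°
|G| = 500000 · 301.18 / 2.4876e+05 ≈ 605.36
Gain = 20 log₁₀(605.36) ≈ 55.64 dB
∠G = 9.56° − 5.77° = 3.79°

At s = jω = j500:
zero (s+297): 297 + j500 → |·| = √(297²+500²) = √338209 ≈ 581.56, ∠ = arctan(500/297) ≈ 59.29°
quadratic: (j500)² + 500·j500 + 250000 = 0 + j250000 → |·| ≈ 2.5e+05, ∠ ≈ 90.00°
|G| = 500000 · 581.56 / 2.5e+05 ≈ 1163.1
Gain = 20 log₁₀(1163.1) ≈ 61.31 dB
∠G = 59.29° − 90.00° = -30.71°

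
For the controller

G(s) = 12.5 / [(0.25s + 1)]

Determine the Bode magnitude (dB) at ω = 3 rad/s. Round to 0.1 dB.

20.0 dB

At ω = 3 rad/s:
pole (1 + j3·0.25) = 1 + j0.75 → |·| ≈ 1.25, ∠ ≈ 36.87°
|G| = 12.5 · 1 / (1.25) ≈ 10
Gain = 20 log₁₀(10) ≈ 20.00 dB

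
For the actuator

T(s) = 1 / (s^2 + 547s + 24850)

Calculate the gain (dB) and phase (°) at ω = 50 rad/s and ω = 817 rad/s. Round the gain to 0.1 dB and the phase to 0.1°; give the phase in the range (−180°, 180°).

Substitute s = j50:
Numerator: 1 = 1 + j0
Denominator: (j50)^2 + 547(j50) + 24850 = 22350 + j27350
|N| = √(1² + 0²) ≈ 1, ∠N ≈ 0.00°
|D| = √(22350² + 27350²) ≈ 35321, ∠D ≈ 50.74°
|T| = 1 / 35321 ≈ 2.8312e-05
Gain = 20 log₁₀(2.8312e-05) ≈ -90.96 dB
∠T = 0.00° − 50.74° = -50.74°

Substitute s = j817:
Numerator: 1 = 1 + j0
Denominator: (j817)^2 + 547(j817) + 24850 = -642639 + j446899
|N| = √(1² + 0²) ≈ 1, ∠N ≈ 0.00°
|D| = √(642639² + 446899²) ≈ 7.8275e+05, ∠D ≈ 145.18°
|T| = 1 / 7.8275e+05 ≈ 1.2775e-06
Gain = 20 log₁₀(1.2775e-06) ≈ -117.87 dB
∠T = 0.00° − 145.18° = -145.18°

ω = 50: -91.0 dB, -50.7°; ω = 817: -117.9 dB, -145.2°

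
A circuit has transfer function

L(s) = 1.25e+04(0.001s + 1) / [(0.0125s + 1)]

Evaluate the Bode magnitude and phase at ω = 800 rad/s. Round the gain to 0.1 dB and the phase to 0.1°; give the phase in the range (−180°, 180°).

64.0 dB, -45.6°

At ω = 800 rad/s:
zero (1 + j800·0.001) = 1 + j0.8 → |·| ≈ 1.2806, ∠ ≈ 38.66°
pole (1 + j800·0.0125) = 1 + j10 → |·| ≈ 10.05, ∠ ≈ 84.29°
|L| = 1.25e+04 · 1.2806 / (10.05) ≈ 1592.8
Gain = 20 log₁₀(1592.8) ≈ 64.04 dB
∠L = (38.66°) − (84.29°) = -45.63°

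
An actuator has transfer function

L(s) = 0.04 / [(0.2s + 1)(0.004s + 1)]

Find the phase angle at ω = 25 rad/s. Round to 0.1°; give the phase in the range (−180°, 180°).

At ω = 25 rad/s:
pole (1 + j25·0.2) = 1 + j5 → |·| ≈ 5.099, ∠ ≈ 78.69°
pole (1 + j25·0.004) = 1 + j0.1 → |·| ≈ 1.005, ∠ ≈ 5.71°
∠L = (0°) − (78.69° + 5.71°) = -84.40°

-84.4°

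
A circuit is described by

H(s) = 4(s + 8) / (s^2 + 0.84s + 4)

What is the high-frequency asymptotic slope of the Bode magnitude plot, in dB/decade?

Each pole contributes −20 dB/decade at high frequency; each zero contributes +20 dB/decade.
Net: 1 zero(s) − 2 pole(s) → -20 dB/decade.

-20 dB/decade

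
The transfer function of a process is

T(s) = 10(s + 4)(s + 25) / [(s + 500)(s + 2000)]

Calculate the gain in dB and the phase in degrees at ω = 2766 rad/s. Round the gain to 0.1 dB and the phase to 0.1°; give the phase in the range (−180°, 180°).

18.0 dB, 45.5°

At s = jω = j2766:
zero (s+4): 4 + j2766 → |·| = √(4²+2766²) = √7650772 ≈ 2766, ∠ = arctan(2766/4) ≈ 89.92°
zero (s+25): 25 + j2766 → |·| = √(25²+2766²) = √7651381 ≈ 2766.1, ∠ = arctan(2766/25) ≈ 89.48°
pole (s+500): 500 + j2766 → |·| = √(500²+2766²) = √7900756 ≈ 2810.8, ∠ = arctan(2766/500) ≈ 79.75°
pole (s+2000): 2000 + j2766 → |·| = √(2000²+2766²) = √11650756 ≈ 3413.3, ∠ = arctan(2766/2000) ≈ 54.13°
|T| = 10 · 7.651e+06 / 9.5941e+06 ≈ 7.9747
Gain = 20 log₁₀(7.9747) ≈ 18.03 dB
∠T = 179.40° − 133.88° = 45.52°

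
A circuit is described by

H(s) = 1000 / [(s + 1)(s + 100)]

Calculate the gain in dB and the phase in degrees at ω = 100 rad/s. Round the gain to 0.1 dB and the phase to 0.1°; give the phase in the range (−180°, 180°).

At s = jω = j100:
pole (s+1): 1 + j100 → |·| = √(1²+100²) = √10001 ≈ 100, ∠ = arctan(100/1) ≈ 89.43°
pole (s+100): 100 + j100 → |·| = √(100²+100²) = √20000 ≈ 141.42, ∠ = arctan(100/100) ≈ 45.00°
|H| = 1000 / 14142 ≈ 0.070711
Gain = 20 log₁₀(0.070711) ≈ -23.01 dB
∠H = 0.00° − 134.43° = -134.43°

-23.0 dB, -134.4°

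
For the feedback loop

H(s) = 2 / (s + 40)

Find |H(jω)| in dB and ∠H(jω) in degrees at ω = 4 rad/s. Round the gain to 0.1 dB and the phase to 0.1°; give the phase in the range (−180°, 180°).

-26.1 dB, -5.7°

Substitute s = j4:
Numerator: 2 = 2 + j0
Denominator: (j4) + 40 = 40 + j4
|N| = √(2² + 0²) ≈ 2, ∠N ≈ 0.00°
|D| = √(40² + 4²) ≈ 40.2, ∠D ≈ 5.71°
|H| = 2 / 40.2 ≈ 0.049751
Gain = 20 log₁₀(0.049751) ≈ -26.06 dB
∠H = 0.00° − 5.71° = -5.71°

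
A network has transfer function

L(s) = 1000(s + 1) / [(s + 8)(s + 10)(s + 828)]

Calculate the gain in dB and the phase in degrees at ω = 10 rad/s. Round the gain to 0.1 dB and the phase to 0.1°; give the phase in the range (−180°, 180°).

At s = jω = j10:
zero (s+1): 1 + j10 → |·| = √(1²+10²) = √101 ≈ 10.05, ∠ = arctan(10/1) ≈ 84.29°
pole (s+8): 8 + j10 → |·| = √(8²+10²) = √164 ≈ 12.806, ∠ = arctan(10/8) ≈ 51.34°
pole (s+10): 10 + j10 → |·| = √(10²+10²) = √200 ≈ 14.142, ∠ = arctan(10/10) ≈ 45.00°
pole (s+828): 828 + j10 → |·| = √(828²+10²) = √685684 ≈ 828.06, ∠ = arctan(10/828) ≈ 0.69°
|L| = 1000 · 10.05 / 1.4996e+05 ≈ 0.067018
Gain = 20 log₁₀(0.067018) ≈ -23.48 dB
∠L = 84.29° − 97.03° = -12.74°

-23.5 dB, -12.7°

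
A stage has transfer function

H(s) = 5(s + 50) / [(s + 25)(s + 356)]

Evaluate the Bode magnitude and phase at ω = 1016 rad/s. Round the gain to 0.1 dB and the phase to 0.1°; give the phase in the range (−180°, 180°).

At s = jω = j1016:
zero (s+50): 50 + j1016 → |·| = √(50²+1016²) = √1034756 ≈ 1017.2, ∠ = arctan(1016/50) ≈ 87.18°
pole (s+25): 25 + j1016 → |·| = √(25²+1016²) = √1032881 ≈ 1016.3, ∠ = arctan(1016/25) ≈ 88.59°
pole (s+356): 356 + j1016 → |·| = √(356²+1016²) = √1158992 ≈ 1076.6, ∠ = arctan(1016/356) ≈ 70.69°
|H| = 5 · 1017.2 / 1.0941e+06 ≈ 0.0046486
Gain = 20 log₁₀(0.0046486) ≈ -46.65 dB
∠H = 87.18° − 159.28° = -72.10°

-46.7 dB, -72.1°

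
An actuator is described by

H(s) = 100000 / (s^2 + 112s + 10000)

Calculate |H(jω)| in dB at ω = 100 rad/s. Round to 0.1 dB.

At s = jω = j100:
quadratic: (j100)² + 112·j100 + 10000 = 0 + j11200 → |·| ≈ 11200, ∠ ≈ 90.00°
|H| = 100000 / 11200 ≈ 8.9286
Gain = 20 log₁₀(8.9286) ≈ 19.02 dB

19.0 dB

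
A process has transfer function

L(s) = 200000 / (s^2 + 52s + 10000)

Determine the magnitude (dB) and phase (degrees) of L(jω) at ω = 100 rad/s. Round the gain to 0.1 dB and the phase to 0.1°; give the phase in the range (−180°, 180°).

At s = jω = j100:
quadratic: (j100)² + 52·j100 + 10000 = 0 + j5200 → |·| ≈ 5200, ∠ ≈ 90.00°
|L| = 200000 / 5200 ≈ 38.462
Gain = 20 log₁₀(38.462) ≈ 31.70 dB
∠L = 0.00° − 90.00° = -90.00°

31.7 dB, -90.0°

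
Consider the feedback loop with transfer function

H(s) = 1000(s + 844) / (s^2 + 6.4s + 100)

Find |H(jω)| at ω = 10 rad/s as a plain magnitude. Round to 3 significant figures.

At s = jω = j10:
zero (s+844): 844 + j10 → |·| = √(844²+10²) = √712436 ≈ 844.06, ∠ = arctan(10/844) ≈ 0.68°
quadratic: (j10)² + 6.4·j10 + 100 = 0 + j64 → |·| ≈ 64, ∠ ≈ 90.00°
|H| = 1000 · 844.06 / 64 ≈ 13188

1.32e+04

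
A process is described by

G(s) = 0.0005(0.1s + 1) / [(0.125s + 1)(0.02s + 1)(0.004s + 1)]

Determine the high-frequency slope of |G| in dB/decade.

-40 dB/decade

Each pole contributes −20 dB/decade at high frequency; each zero contributes +20 dB/decade.
Net: 1 zero(s) − 3 pole(s) → -40 dB/decade.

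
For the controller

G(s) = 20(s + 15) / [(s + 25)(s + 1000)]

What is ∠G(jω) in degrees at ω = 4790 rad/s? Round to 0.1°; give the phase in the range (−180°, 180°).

At s = jω = j4790:
zero (s+15): 15 + j4790 → |·| = √(15²+4790²) = √22944325 ≈ 4790, ∠ = arctan(4790/15) ≈ 89.82°
pole (s+25): 25 + j4790 → |·| = √(25²+4790²) = √22944725 ≈ 4790.1, ∠ = arctan(4790/25) ≈ 89.70°
pole (s+1000): 1000 + j4790 → |·| = √(1000²+4790²) = √23944100 ≈ 4893.3, ∠ = arctan(4790/1000) ≈ 78.21°
∠G = 89.82° − 167.91° = -78.09°

-78.1°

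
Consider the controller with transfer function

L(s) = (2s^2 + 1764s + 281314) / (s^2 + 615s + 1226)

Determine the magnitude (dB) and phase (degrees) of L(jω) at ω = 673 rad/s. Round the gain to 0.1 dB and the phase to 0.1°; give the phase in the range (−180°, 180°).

Substitute s = j673:
Numerator: 2(j673)^2 + 1764(j673) + 281314 = -624544 + j1187172
Denominator: (j673)^2 + 615(j673) + 1226 = -451703 + j413895
|N| = √(624544² + 1187172²) ≈ 1.3414e+06, ∠N ≈ 117.75°
|D| = √(451703² + 413895²) ≈ 6.1265e+05, ∠D ≈ 137.50°
|L| = 1.3414e+06 / 6.1265e+05 ≈ 2.1895
Gain = 20 log₁₀(2.1895) ≈ 6.81 dB
∠L = 117.75° − 137.50° = -19.75°

6.8 dB, -19.8°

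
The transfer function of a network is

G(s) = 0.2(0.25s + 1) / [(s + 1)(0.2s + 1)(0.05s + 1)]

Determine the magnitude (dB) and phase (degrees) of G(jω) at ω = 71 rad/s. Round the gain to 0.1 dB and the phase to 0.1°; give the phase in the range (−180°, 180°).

-60.4 dB, -162.7°

At ω = 71 rad/s:
zero (1 + j71·0.25) = 1 + j17.75 → |·| ≈ 17.778, ∠ ≈ 86.78°
pole (1 + j71·1) = 1 + j71 → |·| ≈ 71.007, ∠ ≈ 89.19°
pole (1 + j71·0.2) = 1 + j14.2 → |·| ≈ 14.235, ∠ ≈ 85.97°
pole (1 + j71·0.05) = 1 + j3.55 → |·| ≈ 3.6882, ∠ ≈ 74.27°
|G| = 0.2 · 17.778 / (71.007 · 14.235 · 3.6882) ≈ 0.00095376
Gain = 20 log₁₀(0.00095376) ≈ -60.41 dB
∠G = (86.78°) − (89.19° + 85.97° + 74.27°) = -162.65°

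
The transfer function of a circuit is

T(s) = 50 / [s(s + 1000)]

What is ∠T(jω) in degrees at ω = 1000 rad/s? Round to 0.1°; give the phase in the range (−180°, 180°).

-135.0°

At s = jω = j1000:
pole (s+1000): 1000 + j1000 → |·| = √(1000²+1000²) = √2000000 ≈ 1414.2, ∠ = arctan(1000/1000) ≈ 45.00°
pole at origin: |s| = 1000, ∠ = 90.00° (in denominator)
∠T = 0.00° − 135.00° = -135.00°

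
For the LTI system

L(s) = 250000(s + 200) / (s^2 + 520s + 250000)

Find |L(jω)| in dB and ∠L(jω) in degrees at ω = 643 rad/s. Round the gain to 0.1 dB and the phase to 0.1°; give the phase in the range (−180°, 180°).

At s = jω = j643:
zero (s+200): 200 + j643 → |·| = √(200²+643²) = √453449 ≈ 673.39, ∠ = arctan(643/200) ≈ 72.72°
quadratic: (j643)² + 520·j643 + 250000 = -163449 + j334360 → |·| ≈ 3.7217e+05, ∠ ≈ 116.05°
|L| = 250000 · 673.39 / 3.7217e+05 ≈ 452.34
Gain = 20 log₁₀(452.34) ≈ 53.11 dB
∠L = 72.72° − 116.05° = -43.33°

53.1 dB, -43.3°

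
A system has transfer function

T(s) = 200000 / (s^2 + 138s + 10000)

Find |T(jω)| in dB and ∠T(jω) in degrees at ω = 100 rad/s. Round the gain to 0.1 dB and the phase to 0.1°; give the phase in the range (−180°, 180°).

At s = jω = j100:
quadratic: (j100)² + 138·j100 + 10000 = 0 + j13800 → |·| ≈ 13800, ∠ ≈ 90.00°
|T| = 200000 / 13800 ≈ 14.493
Gain = 20 log₁₀(14.493) ≈ 23.22 dB
∠T = 0.00° − 90.00° = -90.00°

23.2 dB, -90.0°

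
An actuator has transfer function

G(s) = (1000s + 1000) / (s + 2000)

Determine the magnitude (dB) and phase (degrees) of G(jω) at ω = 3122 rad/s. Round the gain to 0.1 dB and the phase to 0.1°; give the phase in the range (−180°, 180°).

58.5 dB, 32.6°

Substitute s = j3122:
Numerator: 1000(j3122) + 1000 = 1000 + j3122000
Denominator: (j3122) + 2000 = 2000 + j3122
|N| = √(1000² + 3122000²) ≈ 3.122e+06, ∠N ≈ 89.98°
|D| = √(2000² + 3122²) ≈ 3707.7, ∠D ≈ 57.36°
|G| = 3.122e+06 / 3707.7 ≈ 842.03
Gain = 20 log₁₀(842.03) ≈ 58.51 dB
∠G = 89.98° − 57.36° = 32.62°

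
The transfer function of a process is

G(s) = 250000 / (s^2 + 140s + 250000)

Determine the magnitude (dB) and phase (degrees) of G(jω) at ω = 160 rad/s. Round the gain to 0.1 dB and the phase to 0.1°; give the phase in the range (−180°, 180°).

0.9 dB, -5.7°

At s = jω = j160:
quadratic: (j160)² + 140·j160 + 250000 = 224400 + j22400 → |·| ≈ 2.2552e+05, ∠ ≈ 5.70°
|G| = 250000 / 2.2552e+05 ≈ 1.1085
Gain = 20 log₁₀(1.1085) ≈ 0.89 dB
∠G = 0.00° − 5.70° = -5.70°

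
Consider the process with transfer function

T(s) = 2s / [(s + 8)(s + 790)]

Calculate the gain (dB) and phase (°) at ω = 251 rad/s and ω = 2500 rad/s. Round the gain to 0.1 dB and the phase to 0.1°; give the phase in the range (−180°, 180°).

ω = 251: -52.4 dB, -15.8°; ω = 2500: -62.4 dB, -72.3°

At s = jω = j251:
zero at origin: s = j251 → |·| = 251, ∠ = 90.00°
pole (s+8): 8 + j251 → |·| = √(8²+251²) = √63065 ≈ 251.13, ∠ = arctan(251/8) ≈ 88.17°
pole (s+790): 790 + j251 → |·| = √(790²+251²) = √687101 ≈ 828.92, ∠ = arctan(251/790) ≈ 17.63°
|T| = 2 · 251 / 2.0817e+05 ≈ 0.0024115
Gain = 20 log₁₀(0.0024115) ≈ -52.35 dB
∠T = 90.00° − 105.80° = -15.80°

At s = jω = j2500:
zero at origin: s = j2500 → |·| = 2500, ∠ = 90.00°
pole (s+8): 8 + j2500 → |·| = √(8²+2500²) = √6250064 ≈ 2500, ∠ = arctan(2500/8) ≈ 89.82°
pole (s+790): 790 + j2500 → |·| = √(790²+2500²) = √6874100 ≈ 2621.9, ∠ = arctan(2500/790) ≈ 72.46°
|T| = 2 · 2500 / 6.5548e+06 ≈ 0.0007628
Gain = 20 log₁₀(0.0007628) ≈ -62.35 dB
∠T = 90.00° − 162.28° = -72.28°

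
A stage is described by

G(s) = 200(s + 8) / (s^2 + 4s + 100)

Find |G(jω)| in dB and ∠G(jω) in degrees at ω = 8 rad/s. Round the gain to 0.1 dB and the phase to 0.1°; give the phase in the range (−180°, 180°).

At s = jω = j8:
zero (s+8): 8 + j8 → |·| = √(8²+8²) = √128 ≈ 11.314, ∠ = arctan(8/8) ≈ 45.00°
quadratic: (j8)² + 4·j8 + 100 = 36 + j32 → |·| ≈ 48.166, ∠ ≈ 41.63°
|G| = 200 · 11.314 / 48.166 ≈ 46.979
Gain = 20 log₁₀(46.979) ≈ 33.44 dB
∠G = 45.00° − 41.63° = 3.37°

33.4 dB, 3.4°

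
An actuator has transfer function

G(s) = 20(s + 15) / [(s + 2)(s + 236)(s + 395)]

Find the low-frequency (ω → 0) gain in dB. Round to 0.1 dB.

-55.9 dB

G(0) = 20·15 / (2·236·395) ≈ 0.0016091
20 log₁₀(0.0016091) ≈ -55.87 dB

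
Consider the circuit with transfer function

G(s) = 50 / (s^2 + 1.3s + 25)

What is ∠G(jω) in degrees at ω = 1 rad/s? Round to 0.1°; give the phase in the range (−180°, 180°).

-3.1°

At s = jω = j1:
quadratic: (j1)² + 1.3·j1 + 25 = 24 + j1.3 → |·| ≈ 24.035, ∠ ≈ 3.10°
∠G = 0.00° − 3.10° = -3.10°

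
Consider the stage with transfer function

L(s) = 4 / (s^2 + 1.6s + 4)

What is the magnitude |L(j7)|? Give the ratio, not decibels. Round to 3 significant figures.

At s = jω = j7:
quadratic: (j7)² + 1.6·j7 + 4 = -45 + j11.2 → |·| ≈ 46.373, ∠ ≈ 166.02°
|L| = 4 / 46.373 ≈ 0.086257

0.0863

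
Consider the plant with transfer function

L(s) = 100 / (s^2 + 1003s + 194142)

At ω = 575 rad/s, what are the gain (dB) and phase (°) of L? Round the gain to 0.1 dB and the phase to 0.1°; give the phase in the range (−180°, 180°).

Substitute s = j575:
Numerator: 100 = 100 + j0
Denominator: (j575)^2 + 1003(j575) + 194142 = -136483 + j576725
|N| = √(100² + 0²) ≈ 100, ∠N ≈ 0.00°
|D| = √(136483² + 576725²) ≈ 5.9265e+05, ∠D ≈ 103.31°
|L| = 100 / 5.9265e+05 ≈ 0.00016873
Gain = 20 log₁₀(0.00016873) ≈ -75.46 dB
∠L = 0.00° − 103.31° = -103.31°

-75.5 dB, -103.3°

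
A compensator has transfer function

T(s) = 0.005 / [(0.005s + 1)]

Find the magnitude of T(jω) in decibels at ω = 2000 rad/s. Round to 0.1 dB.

At ω = 2000 rad/s:
pole (1 + j2000·0.005) = 1 + j10 → |·| ≈ 10.05, ∠ ≈ 84.29°
|T| = 0.005 · 1 / (10.05) ≈ 0.00049751
Gain = 20 log₁₀(0.00049751) ≈ -66.06 dB

-66.1 dB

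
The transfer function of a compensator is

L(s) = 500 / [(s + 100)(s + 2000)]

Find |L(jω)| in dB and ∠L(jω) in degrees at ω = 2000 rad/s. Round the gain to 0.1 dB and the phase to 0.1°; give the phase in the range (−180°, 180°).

-81.1 dB, -132.1°

At s = jω = j2000:
pole (s+100): 100 + j2000 → |·| = √(100²+2000²) = √4010000 ≈ 2002.5, ∠ = arctan(2000/100) ≈ 87.14°
pole (s+2000): 2000 + j2000 → |·| = √(2000²+2000²) = √8000000 ≈ 2828.4, ∠ = arctan(2000/2000) ≈ 45.00°
|L| = 500 / 5.6639e+06 ≈ 8.8278e-05
Gain = 20 log₁₀(8.8278e-05) ≈ -81.08 dB
∠L = 0.00° − 132.14° = -132.14°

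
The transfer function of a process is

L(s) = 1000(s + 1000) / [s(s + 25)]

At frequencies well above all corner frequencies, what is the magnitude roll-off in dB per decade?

-20 dB/decade

Each pole contributes −20 dB/decade at high frequency; each zero contributes +20 dB/decade.
Net: 1 zero(s) − 2 pole(s) → -20 dB/decade.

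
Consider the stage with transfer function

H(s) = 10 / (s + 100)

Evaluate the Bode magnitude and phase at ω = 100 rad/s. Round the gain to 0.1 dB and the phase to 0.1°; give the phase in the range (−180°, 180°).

At s = jω = j100:
pole (s+100): 100 + j100 → |·| = √(100²+100²) = √20000 ≈ 141.42, ∠ = arctan(100/100) ≈ 45.00°
|H| = 10 / 141.42 ≈ 0.070711
Gain = 20 log₁₀(0.070711) ≈ -23.01 dB
∠H = 0.00° − 45.00° = -45.00°

-23.0 dB, -45.0°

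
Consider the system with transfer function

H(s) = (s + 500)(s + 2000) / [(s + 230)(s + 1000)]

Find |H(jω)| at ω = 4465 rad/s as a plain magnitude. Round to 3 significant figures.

1.07

At s = jω = j4465:
zero (s+500): 500 + j4465 → |·| = √(500²+4465²) = √20186225 ≈ 4492.9, ∠ = arctan(4465/500) ≈ 83.61°
zero (s+2000): 2000 + j4465 → |·| = √(2000²+4465²) = √23936225 ≈ 4892.5, ∠ = arctan(4465/2000) ≈ 65.87°
pole (s+230): 230 + j4465 → |·| = √(230²+4465²) = √19989125 ≈ 4470.9, ∠ = arctan(4465/230) ≈ 87.05°
pole (s+1000): 1000 + j4465 → |·| = √(1000²+4465²) = √20936225 ≈ 4575.6, ∠ = arctan(4465/1000) ≈ 77.38°
|H| = 1 · 2.1982e+07 / 2.0457e+07 ≈ 1.0745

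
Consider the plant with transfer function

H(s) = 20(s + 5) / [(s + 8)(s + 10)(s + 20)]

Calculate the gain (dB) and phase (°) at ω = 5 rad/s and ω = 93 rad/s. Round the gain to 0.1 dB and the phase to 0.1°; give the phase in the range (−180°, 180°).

ω = 5: -23.7 dB, -27.6°; ω = 93: -53.0 dB, -159.9°

At s = jω = j5:
zero (s+5): 5 + j5 → |·| = √(5²+5²) = √50 ≈ 7.0711, ∠ = arctan(5/5) ≈ 45.00°
pole (s+8): 8 + j5 → |·| = √(8²+5²) = √89 ≈ 9.434, ∠ = arctan(5/8) ≈ 32.01°
pole (s+10): 10 + j5 → |·| = √(10²+5²) = √125 ≈ 11.18, ∠ = arctan(5/10) ≈ 26.57°
pole (s+20): 20 + j5 → |·| = √(20²+5²) = √425 ≈ 20.616, ∠ = arctan(5/20) ≈ 14.04°
|H| = 20 · 7.0711 / 2174.4 ≈ 0.06504
Gain = 20 log₁₀(0.06504) ≈ -23.74 dB
∠H = 45.00° − 72.62° = -27.62°

At s = jω = j93:
zero (s+5): 5 + j93 → |·| = √(5²+93²) = √8674 ≈ 93.134, ∠ = arctan(93/5) ≈ 86.92°
pole (s+8): 8 + j93 → |·| = √(8²+93²) = √8713 ≈ 93.343, ∠ = arctan(93/8) ≈ 85.08°
pole (s+10): 10 + j93 → |·| = √(10²+93²) = √8749 ≈ 93.536, ∠ = arctan(93/10) ≈ 83.86°
pole (s+20): 20 + j93 → |·| = √(20²+93²) = √9049 ≈ 95.126, ∠ = arctan(93/20) ≈ 77.86°
|H| = 20 · 93.134 / 8.3054e+05 ≈ 0.0022427
Gain = 20 log₁₀(0.0022427) ≈ -52.98 dB
∠H = 86.92° − 246.80° = -159.88°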